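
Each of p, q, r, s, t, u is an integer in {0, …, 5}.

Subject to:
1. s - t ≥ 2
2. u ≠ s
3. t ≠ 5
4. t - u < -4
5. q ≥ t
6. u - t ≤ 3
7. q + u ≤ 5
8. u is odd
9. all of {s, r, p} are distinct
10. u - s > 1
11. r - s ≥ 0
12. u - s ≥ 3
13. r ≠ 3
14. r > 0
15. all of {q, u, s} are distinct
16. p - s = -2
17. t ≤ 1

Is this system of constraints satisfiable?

Unsatisfiable

Constraints 1, 6, and 12 give u − s ≥ 3, s − t ≥ 2, t − u ≥ -3.
Adding all 3 inequalities: the left sides telescope to 0, and the right sides sum to 3 + 2 + (-3) = 2. So 0 ≥ 2, which is false.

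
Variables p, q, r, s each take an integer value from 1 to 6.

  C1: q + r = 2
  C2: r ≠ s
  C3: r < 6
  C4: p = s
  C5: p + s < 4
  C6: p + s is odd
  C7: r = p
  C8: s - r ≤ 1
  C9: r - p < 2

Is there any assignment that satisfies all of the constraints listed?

Unsatisfiable

From constraints 4 and 7, r = p = s, so r = s. But constraint 2 says r ≠ s. Contradiction.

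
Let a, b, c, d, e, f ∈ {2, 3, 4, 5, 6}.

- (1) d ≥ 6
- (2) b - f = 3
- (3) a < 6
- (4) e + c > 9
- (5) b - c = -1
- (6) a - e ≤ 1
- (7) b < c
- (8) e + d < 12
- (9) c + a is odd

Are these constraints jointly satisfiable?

One satisfying assignment is a = 3, b = 5, c = 6, d = 6, e = 5, f = 2.
For the less obvious constraints — constraint 2: b - f = 3; constraint 4: e + c = 11; constraint 5: b - c = -1 — and the others hold by inspection.

Satisfiable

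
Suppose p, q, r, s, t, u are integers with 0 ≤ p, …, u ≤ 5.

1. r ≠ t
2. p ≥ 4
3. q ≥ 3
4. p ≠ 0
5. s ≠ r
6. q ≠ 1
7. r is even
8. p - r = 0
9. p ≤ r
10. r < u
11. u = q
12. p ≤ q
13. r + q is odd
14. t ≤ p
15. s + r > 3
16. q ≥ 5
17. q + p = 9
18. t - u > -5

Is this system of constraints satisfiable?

One satisfying assignment is p = 4, q = 5, r = 4, s = 1, t = 3, u = 5.
For the less obvious constraints — constraint 8: p - r = 0; constraint 15: s + r = 5; constraint 17: q + p = 9 — and the others hold by inspection.

Satisfiable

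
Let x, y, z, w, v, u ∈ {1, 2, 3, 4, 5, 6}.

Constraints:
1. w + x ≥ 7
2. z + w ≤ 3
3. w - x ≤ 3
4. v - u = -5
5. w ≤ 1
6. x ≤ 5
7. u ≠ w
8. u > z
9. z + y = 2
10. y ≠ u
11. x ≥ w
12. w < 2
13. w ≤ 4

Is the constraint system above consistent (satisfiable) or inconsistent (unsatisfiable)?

From constraint 5: w ≤ 1. From constraint 6: x ≤ 5. Hence w + x ≤ 6. But constraint 1 requires w + x ≥ 7, and 7 > 6. Contradiction.

Unsatisfiable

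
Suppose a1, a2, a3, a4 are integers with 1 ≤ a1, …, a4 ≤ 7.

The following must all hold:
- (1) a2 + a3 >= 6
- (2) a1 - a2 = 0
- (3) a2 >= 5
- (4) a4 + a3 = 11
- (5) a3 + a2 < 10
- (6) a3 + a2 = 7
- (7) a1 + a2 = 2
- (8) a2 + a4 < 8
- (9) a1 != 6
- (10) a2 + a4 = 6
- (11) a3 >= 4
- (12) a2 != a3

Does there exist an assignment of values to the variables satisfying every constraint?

Unsatisfiable

From constraint 11: a3 ≥ 4. From constraint 3: a2 ≥ 5. Hence a3 + a2 ≥ 9. But constraint 6 requires a3 + a2 = 7, and 7 < 9. Contradiction.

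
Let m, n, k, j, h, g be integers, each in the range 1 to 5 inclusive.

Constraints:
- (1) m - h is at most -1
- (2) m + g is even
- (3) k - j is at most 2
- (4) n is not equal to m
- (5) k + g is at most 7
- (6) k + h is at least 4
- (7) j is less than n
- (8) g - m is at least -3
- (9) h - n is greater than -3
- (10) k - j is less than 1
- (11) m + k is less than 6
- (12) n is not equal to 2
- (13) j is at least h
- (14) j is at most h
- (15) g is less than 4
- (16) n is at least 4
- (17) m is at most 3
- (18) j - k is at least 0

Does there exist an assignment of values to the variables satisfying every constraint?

Setting (m, n, k, j, h, g) = (2, 4, 2, 3, 3, 2) satisfies everything: constraint 1: m - h = -1; constraint 3: k - j = -1, and the others follow.

Satisfiable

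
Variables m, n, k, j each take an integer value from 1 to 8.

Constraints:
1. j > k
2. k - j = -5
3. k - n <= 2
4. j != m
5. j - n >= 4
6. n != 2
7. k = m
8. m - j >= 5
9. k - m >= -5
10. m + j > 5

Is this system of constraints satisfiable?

Unsatisfiable

Constraints 3, 5, 8, and 9 give j − n ≥ 4, n − k ≥ -2, k − m ≥ -5, m − j ≥ 5.
Adding all 4 inequalities: the left sides telescope to 0, and the right sides sum to 4 + (-2) + (-5) + 5 = 2. So 0 ≥ 2, which is false.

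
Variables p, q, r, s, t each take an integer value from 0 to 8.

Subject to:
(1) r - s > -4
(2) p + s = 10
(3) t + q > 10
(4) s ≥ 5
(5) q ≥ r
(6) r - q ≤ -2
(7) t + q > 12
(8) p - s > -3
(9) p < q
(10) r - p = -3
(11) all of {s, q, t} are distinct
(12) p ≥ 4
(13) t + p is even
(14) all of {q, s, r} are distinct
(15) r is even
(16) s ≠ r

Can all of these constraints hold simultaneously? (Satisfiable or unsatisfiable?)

Satisfiable

The assignment p = 5, q = 6, r = 2, s = 5, t = 7 works:
  constraint 1 holds since r - s = -3.
  constraint 2 holds since p + s = 10.
The rest check out directly.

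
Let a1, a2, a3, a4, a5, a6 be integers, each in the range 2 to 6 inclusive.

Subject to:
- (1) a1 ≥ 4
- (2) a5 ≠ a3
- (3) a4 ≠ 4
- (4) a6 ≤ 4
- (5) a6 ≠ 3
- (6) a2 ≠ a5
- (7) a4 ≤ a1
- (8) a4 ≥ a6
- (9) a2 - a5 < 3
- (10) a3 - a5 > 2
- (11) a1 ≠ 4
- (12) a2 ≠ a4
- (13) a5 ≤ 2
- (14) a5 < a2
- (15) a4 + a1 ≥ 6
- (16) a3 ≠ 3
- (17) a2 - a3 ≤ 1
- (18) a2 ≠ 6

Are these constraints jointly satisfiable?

Setting (a1, a2, a3, a4, a5, a6) = (5, 3, 5, 2, 2, 2) satisfies everything: constraint 9: a2 - a5 = 1; constraint 10: a3 - a5 = 3; constraint 15: a4 + a1 = 7, and the others follow.

Satisfiable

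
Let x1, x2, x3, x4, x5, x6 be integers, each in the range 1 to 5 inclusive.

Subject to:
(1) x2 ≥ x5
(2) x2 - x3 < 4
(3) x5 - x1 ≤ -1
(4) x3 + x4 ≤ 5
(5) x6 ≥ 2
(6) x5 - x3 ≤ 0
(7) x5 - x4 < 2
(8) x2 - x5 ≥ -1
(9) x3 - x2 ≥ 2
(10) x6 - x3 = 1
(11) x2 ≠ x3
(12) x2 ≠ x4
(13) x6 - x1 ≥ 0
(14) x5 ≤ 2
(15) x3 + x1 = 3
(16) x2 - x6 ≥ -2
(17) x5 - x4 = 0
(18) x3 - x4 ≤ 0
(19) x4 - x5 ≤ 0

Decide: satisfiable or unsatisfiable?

Unsatisfiable

Constraints 3, 9, 13, 16, 18, and 19 give x4 − x3 ≥ 0, x3 − x2 ≥ 2, x2 − x6 ≥ -2, x6 − x1 ≥ 0, x1 − x5 ≥ 1, x5 − x4 ≥ 0.
Adding all 6 inequalities: the left sides telescope to 0, and the right sides sum to 0 + 2 + (-2) + 0 + 1 + 0 = 1. So 0 ≥ 1, which is false.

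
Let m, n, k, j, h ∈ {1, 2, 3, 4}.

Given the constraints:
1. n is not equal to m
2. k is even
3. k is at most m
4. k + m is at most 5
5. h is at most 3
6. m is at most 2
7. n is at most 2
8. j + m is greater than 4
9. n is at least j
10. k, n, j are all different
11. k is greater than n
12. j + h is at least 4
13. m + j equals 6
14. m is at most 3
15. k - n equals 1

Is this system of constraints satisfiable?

From constraint 14: m ≤ 3. From constraints 7 and 9: j ≤ n ≤ 2. Hence m + j ≤ 5. But constraint 13 requires m + j = 6, and 6 > 5. Contradiction.

Unsatisfiable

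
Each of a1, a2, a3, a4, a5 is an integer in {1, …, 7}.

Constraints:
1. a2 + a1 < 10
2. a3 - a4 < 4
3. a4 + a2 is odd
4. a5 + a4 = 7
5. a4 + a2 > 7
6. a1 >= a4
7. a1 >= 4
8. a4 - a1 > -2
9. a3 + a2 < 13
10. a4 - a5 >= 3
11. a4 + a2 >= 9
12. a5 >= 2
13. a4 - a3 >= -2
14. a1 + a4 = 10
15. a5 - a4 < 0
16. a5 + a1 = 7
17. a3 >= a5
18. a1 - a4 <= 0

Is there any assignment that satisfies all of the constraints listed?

Satisfiable

The assignment a1 = 5, a2 = 4, a3 = 7, a4 = 5, a5 = 2 works:
  constraint 1 holds since a2 + a1 = 9.
  constraint 2 holds since a3 - a4 = 2.
The rest check out directly.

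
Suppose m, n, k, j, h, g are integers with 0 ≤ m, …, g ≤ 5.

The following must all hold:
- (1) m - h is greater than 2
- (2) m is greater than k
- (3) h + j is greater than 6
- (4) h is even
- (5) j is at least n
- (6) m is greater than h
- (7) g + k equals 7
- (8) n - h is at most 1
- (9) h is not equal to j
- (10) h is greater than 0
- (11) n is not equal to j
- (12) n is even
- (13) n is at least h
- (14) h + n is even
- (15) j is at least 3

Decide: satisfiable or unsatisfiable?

Satisfiable

The assignment m = 5, n = 2, k = 2, j = 5, h = 2, g = 5 works:
  constraint 1 holds since m - h = 3.
  constraint 3 holds since h + j = 7.
The rest check out directly.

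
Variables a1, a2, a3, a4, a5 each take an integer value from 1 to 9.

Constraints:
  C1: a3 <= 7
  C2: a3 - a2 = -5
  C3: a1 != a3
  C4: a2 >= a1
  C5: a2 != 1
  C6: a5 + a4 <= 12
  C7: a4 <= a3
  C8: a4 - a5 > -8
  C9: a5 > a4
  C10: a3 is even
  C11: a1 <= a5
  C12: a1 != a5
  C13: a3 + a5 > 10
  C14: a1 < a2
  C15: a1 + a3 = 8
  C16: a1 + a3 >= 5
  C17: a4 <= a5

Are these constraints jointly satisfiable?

Satisfiable

Take a1 = 6, a2 = 7, a3 = 2, a4 = 2, a5 = 9. Then constraint 2: a3 - a2 = -5; constraint 6: a5 + a4 = 11, and every other listed constraint is also met.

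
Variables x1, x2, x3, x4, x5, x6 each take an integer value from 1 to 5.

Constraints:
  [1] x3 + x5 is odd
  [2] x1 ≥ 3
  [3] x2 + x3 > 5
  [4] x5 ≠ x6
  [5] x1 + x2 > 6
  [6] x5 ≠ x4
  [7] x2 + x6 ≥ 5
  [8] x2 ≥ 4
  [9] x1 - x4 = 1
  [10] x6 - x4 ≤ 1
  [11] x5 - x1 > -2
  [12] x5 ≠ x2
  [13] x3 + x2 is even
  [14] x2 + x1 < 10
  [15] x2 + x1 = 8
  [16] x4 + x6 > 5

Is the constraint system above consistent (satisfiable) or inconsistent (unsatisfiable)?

One satisfying assignment is x1 = 4, x2 = 4, x3 = 4, x4 = 3, x5 = 5, x6 = 4.
For the less obvious constraints — constraint 3: x2 + x3 = 8; constraint 5: x1 + x2 = 8; constraint 7: x2 + x6 = 8 — and the others hold by inspection.

Satisfiable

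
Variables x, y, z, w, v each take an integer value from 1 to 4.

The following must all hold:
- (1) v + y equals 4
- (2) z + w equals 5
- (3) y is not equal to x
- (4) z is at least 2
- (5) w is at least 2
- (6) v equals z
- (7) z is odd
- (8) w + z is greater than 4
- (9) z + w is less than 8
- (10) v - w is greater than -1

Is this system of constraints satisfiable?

Satisfiable

Take x = 4, y = 1, z = 3, w = 2, v = 3. Then constraint 1: v + y = 4; constraint 2: z + w = 5; constraint 8: w + z = 5, and every other listed constraint is also met.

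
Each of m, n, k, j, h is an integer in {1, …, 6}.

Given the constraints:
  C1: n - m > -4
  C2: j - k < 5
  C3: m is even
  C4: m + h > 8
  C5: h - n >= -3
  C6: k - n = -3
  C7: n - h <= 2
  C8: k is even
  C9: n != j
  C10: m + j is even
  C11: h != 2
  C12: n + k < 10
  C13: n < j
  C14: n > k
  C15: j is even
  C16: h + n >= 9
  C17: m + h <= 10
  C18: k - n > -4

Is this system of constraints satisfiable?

Satisfiable

Setting (m, n, k, j, h) = (6, 5, 2, 6, 4) satisfies everything: constraint 1: n - m = -1; constraint 2: j - k = 4; constraint 4: m + h = 10, and the others follow.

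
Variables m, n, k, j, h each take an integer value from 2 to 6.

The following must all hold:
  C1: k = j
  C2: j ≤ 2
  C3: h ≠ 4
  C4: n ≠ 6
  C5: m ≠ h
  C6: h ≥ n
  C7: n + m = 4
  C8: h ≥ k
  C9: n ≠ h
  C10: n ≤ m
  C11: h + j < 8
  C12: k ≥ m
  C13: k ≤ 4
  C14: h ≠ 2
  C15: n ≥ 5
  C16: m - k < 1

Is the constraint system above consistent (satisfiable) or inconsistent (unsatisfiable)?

From constraints 10 and 15: m ≥ n and n ≥ 5, so m ≥ 5. From constraints 12 and 13: m ≤ k and k ≤ 4, so m ≤ 4. But 4 < 5, so no value of m works.

Unsatisfiable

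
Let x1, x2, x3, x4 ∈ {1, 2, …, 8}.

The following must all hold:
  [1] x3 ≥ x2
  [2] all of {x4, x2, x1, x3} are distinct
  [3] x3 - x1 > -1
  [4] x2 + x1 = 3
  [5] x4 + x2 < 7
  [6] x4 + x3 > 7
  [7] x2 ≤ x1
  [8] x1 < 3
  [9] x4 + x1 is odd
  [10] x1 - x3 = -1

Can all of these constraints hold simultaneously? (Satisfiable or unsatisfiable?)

One satisfying assignment is x1 = 2, x2 = 1, x3 = 3, x4 = 5.
For the less obvious constraints — constraint 3: x3 - x1 = 1; constraint 4: x2 + x1 = 3 — and the others hold by inspection.

Satisfiable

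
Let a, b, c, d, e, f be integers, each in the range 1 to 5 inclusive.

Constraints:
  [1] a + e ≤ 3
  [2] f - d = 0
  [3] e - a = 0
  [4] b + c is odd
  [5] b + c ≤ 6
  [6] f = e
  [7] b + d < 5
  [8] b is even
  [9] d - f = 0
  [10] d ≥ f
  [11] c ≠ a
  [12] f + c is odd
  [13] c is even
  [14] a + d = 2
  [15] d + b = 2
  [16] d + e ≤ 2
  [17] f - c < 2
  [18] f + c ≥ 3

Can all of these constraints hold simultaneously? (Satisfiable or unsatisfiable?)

Unsatisfiable

Constraint 8 makes b even and constraint 13 makes c even, so b + c must be even. Constraint 4 says b + c is odd — contradiction.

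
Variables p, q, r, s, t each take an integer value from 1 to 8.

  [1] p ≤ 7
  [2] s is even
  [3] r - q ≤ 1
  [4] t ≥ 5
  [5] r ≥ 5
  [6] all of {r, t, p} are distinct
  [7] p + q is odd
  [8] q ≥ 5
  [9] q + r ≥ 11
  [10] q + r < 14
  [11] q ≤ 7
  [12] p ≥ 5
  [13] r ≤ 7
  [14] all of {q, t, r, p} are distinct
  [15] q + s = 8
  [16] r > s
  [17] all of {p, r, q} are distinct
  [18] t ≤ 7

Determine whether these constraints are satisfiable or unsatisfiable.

Constraints 1, 4, 5, 8, 11, 12, 13, and 18 confine each of q, t, r, p to the 3 values {5, …, 7}.
Constraint 14 requires all 4 of them to be distinct, but only 3 values are available — impossible by the pigeonhole principle.

Unsatisfiable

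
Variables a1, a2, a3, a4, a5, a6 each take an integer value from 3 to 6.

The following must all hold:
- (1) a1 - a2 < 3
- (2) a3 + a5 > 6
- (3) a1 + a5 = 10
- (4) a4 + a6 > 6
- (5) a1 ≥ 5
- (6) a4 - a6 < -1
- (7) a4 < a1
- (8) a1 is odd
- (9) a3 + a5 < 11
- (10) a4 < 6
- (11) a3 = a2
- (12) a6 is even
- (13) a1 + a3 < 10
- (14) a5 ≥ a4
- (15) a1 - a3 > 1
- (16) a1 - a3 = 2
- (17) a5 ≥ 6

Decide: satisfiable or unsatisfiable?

From constraint 5: a1 ≥ 5. From constraint 17: a5 ≥ 6. Hence a1 + a5 ≥ 11. But constraint 3 requires a1 + a5 = 10, and 10 < 11. Contradiction.

Unsatisfiable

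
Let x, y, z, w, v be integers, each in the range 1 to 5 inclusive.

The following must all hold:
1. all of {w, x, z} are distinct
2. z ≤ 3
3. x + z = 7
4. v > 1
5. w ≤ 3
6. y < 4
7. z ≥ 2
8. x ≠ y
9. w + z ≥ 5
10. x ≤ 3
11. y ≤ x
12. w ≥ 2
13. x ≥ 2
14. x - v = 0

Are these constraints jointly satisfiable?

Unsatisfiable

Constraints 2, 5, 7, 10, 12, and 13 confine each of w, x, z to the 2 values {2, 3}.
Constraint 1 requires all 3 of them to be distinct, but only 2 values are available — impossible by the pigeonhole principle.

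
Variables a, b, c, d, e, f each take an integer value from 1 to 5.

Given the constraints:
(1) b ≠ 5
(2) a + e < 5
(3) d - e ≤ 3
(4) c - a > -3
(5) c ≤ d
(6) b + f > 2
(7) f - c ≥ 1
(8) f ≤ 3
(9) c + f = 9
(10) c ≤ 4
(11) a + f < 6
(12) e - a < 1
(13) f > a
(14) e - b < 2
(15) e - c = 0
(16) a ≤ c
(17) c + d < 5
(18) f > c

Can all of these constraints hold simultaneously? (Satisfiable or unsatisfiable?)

From constraint 10: c ≤ 4. From constraint 8: f ≤ 3. Hence c + f ≤ 7. But constraint 9 requires c + f = 9, and 9 > 7. Contradiction.

Unsatisfiable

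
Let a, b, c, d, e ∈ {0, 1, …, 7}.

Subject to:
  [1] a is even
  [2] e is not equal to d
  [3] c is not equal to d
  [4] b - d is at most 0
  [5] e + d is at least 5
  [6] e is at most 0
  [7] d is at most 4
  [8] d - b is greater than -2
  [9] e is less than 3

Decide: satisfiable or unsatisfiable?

From constraint 6: e ≤ 0. From constraint 7: d ≤ 4. Hence e + d ≤ 4. But constraint 5 requires e + d ≥ 5, and 5 > 4. Contradiction.

Unsatisfiable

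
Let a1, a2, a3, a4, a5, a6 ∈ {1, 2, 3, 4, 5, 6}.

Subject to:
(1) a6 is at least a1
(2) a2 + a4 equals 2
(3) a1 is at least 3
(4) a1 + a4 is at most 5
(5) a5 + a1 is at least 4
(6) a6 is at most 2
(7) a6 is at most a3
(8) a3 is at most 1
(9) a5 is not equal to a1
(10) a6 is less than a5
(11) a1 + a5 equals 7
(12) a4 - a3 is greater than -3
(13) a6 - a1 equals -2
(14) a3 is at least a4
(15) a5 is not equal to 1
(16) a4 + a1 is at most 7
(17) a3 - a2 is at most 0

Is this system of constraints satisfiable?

Unsatisfiable

From constraints 1 and 3: a6 ≥ a1 and a1 ≥ 3, so a6 ≥ 3. From constraints 7 and 8: a6 ≤ a3 and a3 ≤ 1, so a6 ≤ 1. But 1 < 3, so no value of a6 works.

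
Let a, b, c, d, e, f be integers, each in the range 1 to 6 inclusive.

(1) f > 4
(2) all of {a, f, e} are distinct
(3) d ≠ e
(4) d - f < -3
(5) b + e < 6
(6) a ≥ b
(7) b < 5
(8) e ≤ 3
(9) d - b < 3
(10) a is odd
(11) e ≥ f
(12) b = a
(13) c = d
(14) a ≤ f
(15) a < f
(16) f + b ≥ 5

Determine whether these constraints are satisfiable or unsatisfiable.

From constraint 1: f ≥ 5. From constraints 8 and 11: f ≤ e and e ≤ 3, so f ≤ 3. But 3 < 5, so no value of f works.

Unsatisfiable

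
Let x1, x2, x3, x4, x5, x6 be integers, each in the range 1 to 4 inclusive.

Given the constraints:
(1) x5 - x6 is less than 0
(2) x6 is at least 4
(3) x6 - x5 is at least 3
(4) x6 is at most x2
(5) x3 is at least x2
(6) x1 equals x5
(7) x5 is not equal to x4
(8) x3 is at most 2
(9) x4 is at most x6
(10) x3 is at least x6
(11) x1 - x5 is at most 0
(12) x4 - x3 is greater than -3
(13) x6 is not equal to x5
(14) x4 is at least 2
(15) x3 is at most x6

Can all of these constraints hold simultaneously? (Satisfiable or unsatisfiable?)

Unsatisfiable

From constraints 2 and 4: x2 ≥ x6 and x6 ≥ 4, so x2 ≥ 4. From constraints 5 and 8: x2 ≤ x3 and x3 ≤ 2, so x2 ≤ 2. But 2 < 4, so no value of x2 works.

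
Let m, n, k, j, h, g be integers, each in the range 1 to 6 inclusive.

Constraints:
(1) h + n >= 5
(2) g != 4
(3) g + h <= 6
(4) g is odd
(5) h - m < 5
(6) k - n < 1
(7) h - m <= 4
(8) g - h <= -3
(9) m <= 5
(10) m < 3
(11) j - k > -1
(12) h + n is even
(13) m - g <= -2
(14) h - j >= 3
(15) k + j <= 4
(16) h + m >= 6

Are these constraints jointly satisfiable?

Constraints 7, 8, and 13 give g − m ≥ 2, m − h ≥ -4, h − g ≥ 3.
Adding all 3 inequalities: the left sides telescope to 0, and the right sides sum to 2 + (-4) + 3 = 1. So 0 ≥ 1, which is false.

Unsatisfiable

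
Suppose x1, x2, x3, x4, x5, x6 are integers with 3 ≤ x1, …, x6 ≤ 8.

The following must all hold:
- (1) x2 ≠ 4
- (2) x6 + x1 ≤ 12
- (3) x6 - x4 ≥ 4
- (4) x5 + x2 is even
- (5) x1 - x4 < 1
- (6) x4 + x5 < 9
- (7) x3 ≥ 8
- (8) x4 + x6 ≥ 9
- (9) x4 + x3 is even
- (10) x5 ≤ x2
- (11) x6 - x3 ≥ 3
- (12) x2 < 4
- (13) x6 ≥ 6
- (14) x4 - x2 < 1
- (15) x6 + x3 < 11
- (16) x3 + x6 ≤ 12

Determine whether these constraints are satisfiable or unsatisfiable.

Unsatisfiable

From constraint 7: x3 ≥ 8. From constraint 13: x6 ≥ 6. Hence x3 + x6 ≥ 14. But constraint 16 requires x3 + x6 ≤ 12, and 12 < 14. Contradiction.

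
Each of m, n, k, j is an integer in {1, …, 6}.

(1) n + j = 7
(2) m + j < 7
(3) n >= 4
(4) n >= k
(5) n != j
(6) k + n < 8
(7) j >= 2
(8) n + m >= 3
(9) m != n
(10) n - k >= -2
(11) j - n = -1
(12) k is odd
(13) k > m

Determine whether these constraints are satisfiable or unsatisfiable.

Take m = 2, n = 4, k = 3, j = 3. Then constraint 1: n + j = 7; constraint 2: m + j = 5; constraint 6: k + n = 7, and every other listed constraint is also met.

Satisfiable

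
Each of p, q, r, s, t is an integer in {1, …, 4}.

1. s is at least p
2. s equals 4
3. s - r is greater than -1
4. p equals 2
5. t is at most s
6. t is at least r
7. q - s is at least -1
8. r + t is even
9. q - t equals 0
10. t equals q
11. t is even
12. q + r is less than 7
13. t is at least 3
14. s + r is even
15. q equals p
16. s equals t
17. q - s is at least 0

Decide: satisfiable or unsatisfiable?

Unsatisfiable

Constraint 2 fixes s = 4 and constraint 4 fixes p = 2. Constraints 10, 15, and 16 give s = t = q = p, so s = p. But 4 ≠ 2 — contradiction.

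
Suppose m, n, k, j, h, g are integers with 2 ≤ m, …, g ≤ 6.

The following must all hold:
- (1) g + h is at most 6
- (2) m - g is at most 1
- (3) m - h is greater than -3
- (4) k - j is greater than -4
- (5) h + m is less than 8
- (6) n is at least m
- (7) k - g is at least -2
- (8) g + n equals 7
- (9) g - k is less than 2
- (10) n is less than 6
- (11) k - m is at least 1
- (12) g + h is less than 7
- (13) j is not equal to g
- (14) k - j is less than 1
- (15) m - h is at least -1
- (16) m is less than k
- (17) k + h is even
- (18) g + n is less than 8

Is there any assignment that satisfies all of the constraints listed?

Satisfiable

One satisfying assignment is m = 2, n = 4, k = 3, j = 4, h = 3, g = 3.
For the less obvious constraints — constraint 1: g + h = 6; constraint 2: m - g = -1; constraint 3: m - h = -1 — and the others hold by inspection.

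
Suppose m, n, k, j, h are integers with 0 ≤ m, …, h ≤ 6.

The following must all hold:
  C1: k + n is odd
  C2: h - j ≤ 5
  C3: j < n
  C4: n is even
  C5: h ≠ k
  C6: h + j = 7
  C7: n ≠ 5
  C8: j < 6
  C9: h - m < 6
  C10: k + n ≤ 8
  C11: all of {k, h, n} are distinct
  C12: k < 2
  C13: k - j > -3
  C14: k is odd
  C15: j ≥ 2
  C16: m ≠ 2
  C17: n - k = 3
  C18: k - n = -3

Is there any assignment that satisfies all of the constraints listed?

One satisfying assignment is m = 1, n = 4, k = 1, j = 2, h = 5.
For the less obvious constraints — constraint 2: h - j = 3; constraint 6: h + j = 7; constraint 9: h - m = 4 — and the others hold by inspection.

Satisfiable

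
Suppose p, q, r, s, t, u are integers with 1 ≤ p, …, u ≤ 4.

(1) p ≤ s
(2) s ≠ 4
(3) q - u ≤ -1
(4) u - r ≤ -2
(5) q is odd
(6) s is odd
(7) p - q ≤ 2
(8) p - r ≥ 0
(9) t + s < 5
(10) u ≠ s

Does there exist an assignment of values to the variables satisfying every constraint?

Constraints 3, 4, 7, and 8 give p − r ≥ 0, r − u ≥ 2, u − q ≥ 1, q − p ≥ -2.
Adding all 4 inequalities: the left sides telescope to 0, and the right sides sum to 0 + 2 + 1 + (-2) = 1. So 0 ≥ 1, which is false.

Unsatisfiable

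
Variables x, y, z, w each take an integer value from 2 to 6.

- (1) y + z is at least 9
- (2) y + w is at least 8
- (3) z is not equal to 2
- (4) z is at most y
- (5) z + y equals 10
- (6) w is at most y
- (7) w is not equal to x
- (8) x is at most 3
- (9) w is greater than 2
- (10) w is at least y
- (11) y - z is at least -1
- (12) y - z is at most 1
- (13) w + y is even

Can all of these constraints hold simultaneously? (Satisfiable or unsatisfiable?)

Satisfiable

Take x = 2, y = 5, z = 5, w = 5. Then constraint 1: y + z = 10; constraint 2: y + w = 10; constraint 5: z + y = 10, and every other listed constraint is also met.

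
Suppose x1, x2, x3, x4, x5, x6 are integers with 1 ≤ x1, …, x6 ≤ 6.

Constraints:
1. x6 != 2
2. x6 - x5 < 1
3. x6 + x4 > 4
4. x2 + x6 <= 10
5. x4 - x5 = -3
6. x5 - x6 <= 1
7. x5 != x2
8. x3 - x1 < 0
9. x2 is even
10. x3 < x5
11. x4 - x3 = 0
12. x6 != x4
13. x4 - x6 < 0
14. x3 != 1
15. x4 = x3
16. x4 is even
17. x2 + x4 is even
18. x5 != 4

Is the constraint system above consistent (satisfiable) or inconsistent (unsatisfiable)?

Satisfiable

The assignment x1 = 5, x2 = 4, x3 = 2, x4 = 2, x5 = 5, x6 = 4 works:
  constraint 2 holds since x6 - x5 = -1.
  constraint 3 holds since x6 + x4 = 6.
  constraint 4 holds since x2 + x6 = 8.
The rest check out directly.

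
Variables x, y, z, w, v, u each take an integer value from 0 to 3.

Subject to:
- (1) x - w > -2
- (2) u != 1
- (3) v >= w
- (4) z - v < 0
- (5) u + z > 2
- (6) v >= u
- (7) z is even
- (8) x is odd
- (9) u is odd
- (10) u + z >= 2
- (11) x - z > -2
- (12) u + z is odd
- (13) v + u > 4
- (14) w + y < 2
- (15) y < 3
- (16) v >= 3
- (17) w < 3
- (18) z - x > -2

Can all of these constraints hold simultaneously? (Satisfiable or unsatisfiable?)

Satisfiable

One satisfying assignment is x = 1, y = 0, z = 2, w = 0, v = 3, u = 3.
For the less obvious constraints — constraint 1: x - w = 1; constraint 4: z - v = -1 — and the others hold by inspection.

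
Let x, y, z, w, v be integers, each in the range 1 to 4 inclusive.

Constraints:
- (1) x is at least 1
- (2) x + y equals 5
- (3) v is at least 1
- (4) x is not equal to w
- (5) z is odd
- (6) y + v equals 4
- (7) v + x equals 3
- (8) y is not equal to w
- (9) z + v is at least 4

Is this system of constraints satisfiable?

One satisfying assignment is x = 2, y = 3, z = 3, w = 4, v = 1.
For the less obvious constraints — constraint 2: x + y = 5; constraint 6: y + v = 4; constraint 7: v + x = 3 — and the others hold by inspection.

Satisfiable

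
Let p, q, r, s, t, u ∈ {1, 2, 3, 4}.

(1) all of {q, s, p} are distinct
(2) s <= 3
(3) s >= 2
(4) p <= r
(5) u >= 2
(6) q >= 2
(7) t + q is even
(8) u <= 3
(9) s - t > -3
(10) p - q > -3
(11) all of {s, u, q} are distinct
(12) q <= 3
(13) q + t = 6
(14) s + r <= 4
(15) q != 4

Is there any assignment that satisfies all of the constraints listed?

Unsatisfiable

Constraints 2, 3, 5, 6, 8, and 12 confine each of s, u, q to the 2 values {2, 3}.
Constraint 11 requires all 3 of them to be distinct, but only 2 values are available — impossible by the pigeonhole principle.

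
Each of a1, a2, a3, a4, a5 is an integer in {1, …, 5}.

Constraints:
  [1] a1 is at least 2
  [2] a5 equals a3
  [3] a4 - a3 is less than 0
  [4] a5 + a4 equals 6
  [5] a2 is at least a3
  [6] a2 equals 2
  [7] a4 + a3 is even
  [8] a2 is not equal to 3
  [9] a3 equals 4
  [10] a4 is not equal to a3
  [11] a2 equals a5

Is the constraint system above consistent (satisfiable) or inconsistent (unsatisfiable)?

Constraint 6 fixes a2 = 2 and constraint 9 fixes a3 = 4. Constraints 2 and 11 give a2 = a5 = a3, so a2 = a3. But 2 ≠ 4 — contradiction.

Unsatisfiable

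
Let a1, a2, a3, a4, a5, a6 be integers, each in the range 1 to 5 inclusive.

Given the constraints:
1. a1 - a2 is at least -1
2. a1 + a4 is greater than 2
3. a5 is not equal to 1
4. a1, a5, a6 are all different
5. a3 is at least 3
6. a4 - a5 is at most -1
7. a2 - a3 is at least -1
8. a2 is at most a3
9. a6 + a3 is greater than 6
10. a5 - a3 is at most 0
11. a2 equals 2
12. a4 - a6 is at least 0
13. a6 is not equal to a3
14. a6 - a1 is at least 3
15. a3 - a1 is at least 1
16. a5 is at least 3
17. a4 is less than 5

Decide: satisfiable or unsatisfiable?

Unsatisfiable

Constraints 1, 6, 7, 10, 12, and 14 give a4 − a6 ≥ 0, a6 − a1 ≥ 3, a1 − a2 ≥ -1, a2 − a3 ≥ -1, a3 − a5 ≥ 0, a5 − a4 ≥ 1.
Adding all 6 inequalities: the left sides telescope to 0, and the right sides sum to 0 + 3 + (-1) + (-1) + 0 + 1 = 2. So 0 ≥ 2, which is false.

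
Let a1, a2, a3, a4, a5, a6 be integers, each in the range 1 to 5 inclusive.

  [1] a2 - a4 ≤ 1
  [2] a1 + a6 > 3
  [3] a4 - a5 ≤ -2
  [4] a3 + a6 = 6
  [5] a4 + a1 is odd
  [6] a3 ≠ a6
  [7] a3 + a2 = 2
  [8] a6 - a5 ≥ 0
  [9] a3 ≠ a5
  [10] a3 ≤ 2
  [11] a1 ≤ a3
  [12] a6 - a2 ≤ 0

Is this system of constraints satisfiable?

Unsatisfiable

Constraints 1, 3, 8, and 12 give a4 − a2 ≥ -1, a2 − a6 ≥ 0, a6 − a5 ≥ 0, a5 − a4 ≥ 2.
Adding all 4 inequalities: the left sides telescope to 0, and the right sides sum to (-1) + 0 + 0 + 2 = 1. So 0 ≥ 1, which is false.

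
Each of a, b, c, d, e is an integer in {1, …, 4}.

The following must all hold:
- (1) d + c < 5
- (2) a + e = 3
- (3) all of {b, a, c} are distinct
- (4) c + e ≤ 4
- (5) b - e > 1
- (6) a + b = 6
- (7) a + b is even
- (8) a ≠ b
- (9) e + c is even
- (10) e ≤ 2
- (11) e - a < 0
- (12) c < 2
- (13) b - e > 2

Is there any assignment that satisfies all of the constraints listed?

Take a = 2, b = 4, c = 1, d = 1, e = 1. Then constraint 1: d + c = 2; constraint 2: a + e = 3, and every other listed constraint is also met.

Satisfiable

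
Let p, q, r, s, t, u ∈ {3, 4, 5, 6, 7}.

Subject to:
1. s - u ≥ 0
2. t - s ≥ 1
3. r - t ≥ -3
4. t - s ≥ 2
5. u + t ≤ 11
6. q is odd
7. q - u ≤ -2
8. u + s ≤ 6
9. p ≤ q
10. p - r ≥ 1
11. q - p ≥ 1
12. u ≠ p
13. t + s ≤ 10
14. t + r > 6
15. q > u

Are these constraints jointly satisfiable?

Constraints 1, 2, 3, 7, 10, and 11 give s − u ≥ 0, u − q ≥ 2, q − p ≥ 1, p − r ≥ 1, r − t ≥ -3, t − s ≥ 1.
Adding all 6 inequalities: the left sides telescope to 0, and the right sides sum to 0 + 2 + 1 + 1 + (-3) + 1 = 2. So 0 ≥ 2, which is false.

Unsatisfiable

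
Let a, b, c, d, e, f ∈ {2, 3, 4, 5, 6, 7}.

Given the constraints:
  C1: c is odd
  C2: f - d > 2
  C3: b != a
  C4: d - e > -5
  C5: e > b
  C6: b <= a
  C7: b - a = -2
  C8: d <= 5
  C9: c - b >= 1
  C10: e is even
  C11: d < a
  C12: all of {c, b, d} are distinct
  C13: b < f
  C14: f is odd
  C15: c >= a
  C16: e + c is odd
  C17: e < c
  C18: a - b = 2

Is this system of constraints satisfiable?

Satisfiable

Setting (a, b, c, d, e, f) = (7, 5, 7, 4, 6, 7) satisfies everything: constraint 2: f - d = 3; constraint 4: d - e = -2, and the others follow.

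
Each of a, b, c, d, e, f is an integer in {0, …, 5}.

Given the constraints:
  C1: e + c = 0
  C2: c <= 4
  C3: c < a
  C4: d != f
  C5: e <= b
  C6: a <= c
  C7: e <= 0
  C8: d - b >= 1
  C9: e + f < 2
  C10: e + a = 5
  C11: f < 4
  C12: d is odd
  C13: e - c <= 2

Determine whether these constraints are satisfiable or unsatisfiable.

Unsatisfiable

From constraint 7: e ≤ 0. From constraints 2 and 6: a ≤ c ≤ 4. Hence e + a ≤ 4. But constraint 10 requires e + a = 5, and 5 > 4. Contradiction.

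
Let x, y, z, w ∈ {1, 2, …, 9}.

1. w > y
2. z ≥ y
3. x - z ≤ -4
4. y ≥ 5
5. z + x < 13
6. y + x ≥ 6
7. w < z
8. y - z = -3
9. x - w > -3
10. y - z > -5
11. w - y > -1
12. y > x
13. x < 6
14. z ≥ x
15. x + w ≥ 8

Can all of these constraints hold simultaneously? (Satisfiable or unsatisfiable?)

The assignment x = 4, y = 5, z = 8, w = 6 works:
  constraint 3 holds since x - z = -4.
  constraint 5 holds since z + x = 12.
The rest check out directly.

Satisfiable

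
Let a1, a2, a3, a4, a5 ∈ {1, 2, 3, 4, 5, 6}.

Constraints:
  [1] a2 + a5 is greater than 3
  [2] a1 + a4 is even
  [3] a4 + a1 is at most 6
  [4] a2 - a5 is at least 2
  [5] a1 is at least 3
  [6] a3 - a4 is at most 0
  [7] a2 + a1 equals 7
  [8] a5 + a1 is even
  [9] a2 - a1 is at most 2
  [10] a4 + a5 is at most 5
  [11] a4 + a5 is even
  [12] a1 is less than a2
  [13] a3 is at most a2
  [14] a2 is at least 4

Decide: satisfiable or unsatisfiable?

One satisfying assignment is a1 = 3, a2 = 4, a3 = 1, a4 = 3, a5 = 1.
For the less obvious constraints — constraint 1: a2 + a5 = 5; constraint 3: a4 + a1 = 6; constraint 4: a2 - a5 = 3 — and the others hold by inspection.

Satisfiable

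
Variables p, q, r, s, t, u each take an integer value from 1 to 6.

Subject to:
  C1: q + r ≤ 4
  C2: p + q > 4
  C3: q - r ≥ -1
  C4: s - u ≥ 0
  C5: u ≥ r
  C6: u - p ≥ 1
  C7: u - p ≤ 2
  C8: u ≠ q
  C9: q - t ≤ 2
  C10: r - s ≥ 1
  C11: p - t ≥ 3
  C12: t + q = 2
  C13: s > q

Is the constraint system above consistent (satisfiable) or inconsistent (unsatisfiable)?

Constraints 3, 4, 6, 9, 10, and 11 give r − s ≥ 1, s − u ≥ 0, u − p ≥ 1, p − t ≥ 3, t − q ≥ -2, q − r ≥ -1.
Adding all 6 inequalities: the left sides telescope to 0, and the right sides sum to 1 + 0 + 1 + 3 + (-2) + (-1) = 2. So 0 ≥ 2, which is false.

Unsatisfiable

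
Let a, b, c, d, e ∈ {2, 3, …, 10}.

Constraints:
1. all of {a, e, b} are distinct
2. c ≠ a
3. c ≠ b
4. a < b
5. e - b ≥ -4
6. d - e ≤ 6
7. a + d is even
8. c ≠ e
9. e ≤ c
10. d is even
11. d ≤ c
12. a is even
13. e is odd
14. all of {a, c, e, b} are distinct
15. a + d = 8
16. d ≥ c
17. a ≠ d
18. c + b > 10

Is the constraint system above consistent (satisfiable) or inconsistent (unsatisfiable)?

Setting (a, b, c, d, e) = (2, 7, 6, 6, 3) satisfies everything: constraint 5: e - b = -4; constraint 6: d - e = 3; constraint 15: a + d = 8, and the others follow.

Satisfiable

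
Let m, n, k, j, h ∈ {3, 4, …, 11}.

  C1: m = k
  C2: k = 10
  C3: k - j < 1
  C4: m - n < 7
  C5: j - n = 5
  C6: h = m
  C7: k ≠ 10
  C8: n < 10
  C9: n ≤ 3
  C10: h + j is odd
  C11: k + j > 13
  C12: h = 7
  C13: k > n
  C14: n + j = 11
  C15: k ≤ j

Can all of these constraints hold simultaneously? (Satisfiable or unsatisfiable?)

Constraint 12 fixes h = 7 and constraint 2 fixes k = 10. Constraints 1 and 6 give h = m = k, so h = k. But 7 ≠ 10 — contradiction.

Unsatisfiable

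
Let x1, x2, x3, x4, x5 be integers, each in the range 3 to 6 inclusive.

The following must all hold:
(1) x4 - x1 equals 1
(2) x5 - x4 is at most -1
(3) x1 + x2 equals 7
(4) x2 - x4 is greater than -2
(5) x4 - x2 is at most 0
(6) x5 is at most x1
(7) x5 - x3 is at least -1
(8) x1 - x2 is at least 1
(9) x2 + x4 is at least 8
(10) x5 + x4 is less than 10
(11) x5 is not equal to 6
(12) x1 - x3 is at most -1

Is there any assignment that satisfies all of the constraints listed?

Constraints 2, 5, 7, 8, and 12 give x2 − x4 ≥ 0, x4 − x5 ≥ 1, x5 − x3 ≥ -1, x3 − x1 ≥ 1, x1 − x2 ≥ 1.
Adding all 5 inequalities: the left sides telescope to 0, and the right sides sum to 0 + 1 + (-1) + 1 + 1 = 2. So 0 ≥ 2, which is false.

Unsatisfiable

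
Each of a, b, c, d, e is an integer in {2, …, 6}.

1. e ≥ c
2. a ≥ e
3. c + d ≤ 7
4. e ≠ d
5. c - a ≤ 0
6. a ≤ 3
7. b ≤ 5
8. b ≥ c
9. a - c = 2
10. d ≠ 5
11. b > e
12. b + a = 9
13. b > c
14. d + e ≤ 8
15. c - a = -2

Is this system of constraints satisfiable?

Unsatisfiable

From constraint 7: b ≤ 5. From constraint 6: a ≤ 3. Hence b + a ≤ 8. But constraint 12 requires b + a = 9, and 9 > 8. Contradiction.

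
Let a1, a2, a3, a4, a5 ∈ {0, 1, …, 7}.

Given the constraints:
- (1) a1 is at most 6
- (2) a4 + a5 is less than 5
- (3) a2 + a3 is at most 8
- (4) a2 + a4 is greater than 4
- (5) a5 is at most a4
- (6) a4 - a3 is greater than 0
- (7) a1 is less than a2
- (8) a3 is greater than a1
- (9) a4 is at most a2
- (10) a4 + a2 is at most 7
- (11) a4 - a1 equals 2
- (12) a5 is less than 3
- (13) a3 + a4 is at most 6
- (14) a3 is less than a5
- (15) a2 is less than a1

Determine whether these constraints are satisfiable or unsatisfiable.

Unsatisfiable

Constraints 5, 8, 9, 14, and 15 give a2 < a1, a1 < a3, a3 < a5, a5 ≤ a4, a4 ≤ a2. Chaining: a2 < a1 < a3 < a5 ≤ a4 ≤ a2, which forces a2 < a2 — impossible.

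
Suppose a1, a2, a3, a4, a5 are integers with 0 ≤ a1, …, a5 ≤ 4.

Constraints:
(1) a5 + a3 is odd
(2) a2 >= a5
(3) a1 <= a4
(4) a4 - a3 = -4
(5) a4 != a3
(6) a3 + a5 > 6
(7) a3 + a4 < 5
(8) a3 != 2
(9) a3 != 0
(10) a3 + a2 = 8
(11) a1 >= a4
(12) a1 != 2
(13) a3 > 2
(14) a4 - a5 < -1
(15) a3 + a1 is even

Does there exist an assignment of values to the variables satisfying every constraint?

Try a1 = 0, a2 = 4, a3 = 4, a4 = 0, a5 = 3.
Check constraint 4: a4 - a3 = -4; constraint 6: a3 + a5 = 7. The remaining constraints are straightforward to verify.

Satisfiable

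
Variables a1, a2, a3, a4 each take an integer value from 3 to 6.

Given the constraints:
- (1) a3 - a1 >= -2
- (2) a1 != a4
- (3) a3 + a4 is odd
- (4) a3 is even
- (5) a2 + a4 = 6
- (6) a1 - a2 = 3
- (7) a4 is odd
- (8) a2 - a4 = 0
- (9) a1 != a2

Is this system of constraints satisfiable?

One satisfying assignment is a1 = 6, a2 = 3, a3 = 4, a4 = 3.
For the less obvious constraints — constraint 1: a3 - a1 = -2; constraint 5: a2 + a4 = 6; constraint 6: a1 - a2 = 3 — and the others hold by inspection.

Satisfiable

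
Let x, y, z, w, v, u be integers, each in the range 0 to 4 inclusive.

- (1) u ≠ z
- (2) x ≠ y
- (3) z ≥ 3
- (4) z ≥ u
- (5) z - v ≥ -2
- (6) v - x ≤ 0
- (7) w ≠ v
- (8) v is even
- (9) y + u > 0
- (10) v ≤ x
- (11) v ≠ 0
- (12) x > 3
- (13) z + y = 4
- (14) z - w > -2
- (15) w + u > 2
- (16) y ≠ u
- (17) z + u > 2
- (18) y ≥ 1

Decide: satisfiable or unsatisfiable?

Try x = 4, y = 1, z = 3, w = 2, v = 4, u = 2.
Check constraint 5: z - v = -1; constraint 6: v - x = 0; constraint 9: y + u = 3. The remaining constraints are straightforward to verify.

Satisfiable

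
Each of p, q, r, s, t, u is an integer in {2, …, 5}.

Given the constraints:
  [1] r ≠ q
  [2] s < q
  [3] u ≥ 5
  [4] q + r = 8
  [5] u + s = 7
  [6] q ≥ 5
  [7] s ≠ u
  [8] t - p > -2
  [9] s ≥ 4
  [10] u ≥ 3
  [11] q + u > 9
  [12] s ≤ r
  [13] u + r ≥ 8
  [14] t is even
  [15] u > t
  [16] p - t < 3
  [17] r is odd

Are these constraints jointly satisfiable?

From constraint 6: q ≥ 5. From constraints 9 and 12: r ≥ s ≥ 4. Hence q + r ≥ 9. But constraint 4 requires q + r = 8, and 8 < 9. Contradiction.

Unsatisfiable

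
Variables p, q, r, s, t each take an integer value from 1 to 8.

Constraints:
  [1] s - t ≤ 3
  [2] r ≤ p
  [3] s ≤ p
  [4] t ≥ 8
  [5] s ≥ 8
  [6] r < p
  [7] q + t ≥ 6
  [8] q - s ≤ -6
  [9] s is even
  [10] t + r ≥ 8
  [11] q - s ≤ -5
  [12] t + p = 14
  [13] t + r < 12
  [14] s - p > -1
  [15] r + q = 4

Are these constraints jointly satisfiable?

From constraint 4: t ≥ 8. From constraints 3 and 5: p ≥ s ≥ 8. Hence t + p ≥ 16. But constraint 12 requires t + p = 14, and 14 < 16. Contradiction.

Unsatisfiable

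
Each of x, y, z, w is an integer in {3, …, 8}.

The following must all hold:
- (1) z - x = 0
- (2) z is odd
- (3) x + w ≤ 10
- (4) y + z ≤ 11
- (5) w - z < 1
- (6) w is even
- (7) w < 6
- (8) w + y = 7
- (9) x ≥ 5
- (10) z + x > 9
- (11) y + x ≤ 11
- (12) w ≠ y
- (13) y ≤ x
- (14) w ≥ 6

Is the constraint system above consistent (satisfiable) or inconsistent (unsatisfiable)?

Unsatisfiable

From constraint 9: x ≥ 5. From constraint 14: w ≥ 6. Hence x + w ≥ 11. But constraint 3 requires x + w ≤ 10, and 10 < 11. Contradiction.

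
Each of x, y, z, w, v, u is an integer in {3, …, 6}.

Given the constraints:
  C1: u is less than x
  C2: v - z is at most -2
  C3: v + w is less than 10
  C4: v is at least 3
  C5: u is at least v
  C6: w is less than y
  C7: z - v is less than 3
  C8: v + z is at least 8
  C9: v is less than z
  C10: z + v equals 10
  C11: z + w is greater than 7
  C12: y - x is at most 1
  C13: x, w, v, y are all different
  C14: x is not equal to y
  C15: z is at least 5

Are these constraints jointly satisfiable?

Try x = 6, y = 5, z = 6, w = 3, v = 4, u = 4.
Check constraint 2: v - z = -2; constraint 3: v + w = 7. The remaining constraints are straightforward to verify.

Satisfiable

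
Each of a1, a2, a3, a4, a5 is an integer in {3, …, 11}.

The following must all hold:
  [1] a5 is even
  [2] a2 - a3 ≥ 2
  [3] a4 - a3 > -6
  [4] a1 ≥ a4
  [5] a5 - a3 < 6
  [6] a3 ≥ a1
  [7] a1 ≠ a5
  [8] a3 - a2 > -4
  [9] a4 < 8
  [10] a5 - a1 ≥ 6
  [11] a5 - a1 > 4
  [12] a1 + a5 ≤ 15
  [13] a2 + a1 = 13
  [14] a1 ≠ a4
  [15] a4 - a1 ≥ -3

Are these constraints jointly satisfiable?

Satisfiable

One satisfying assignment is a1 = 4, a2 = 9, a3 = 7, a4 = 3, a5 = 10.
For the less obvious constraints — constraint 2: a2 - a3 = 2; constraint 3: a4 - a3 = -4 — and the others hold by inspection.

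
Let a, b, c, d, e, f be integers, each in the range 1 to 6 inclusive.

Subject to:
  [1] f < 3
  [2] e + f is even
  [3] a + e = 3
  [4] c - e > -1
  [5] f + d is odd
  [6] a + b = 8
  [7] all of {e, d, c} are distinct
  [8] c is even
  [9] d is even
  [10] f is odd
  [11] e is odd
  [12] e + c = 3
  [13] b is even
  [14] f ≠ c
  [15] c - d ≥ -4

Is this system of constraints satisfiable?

Satisfiable

One satisfying assignment is a = 2, b = 6, c = 2, d = 6, e = 1, f = 1.
For the less obvious constraints — constraint 3: a + e = 3; constraint 4: c - e = 1 — and the others hold by inspection.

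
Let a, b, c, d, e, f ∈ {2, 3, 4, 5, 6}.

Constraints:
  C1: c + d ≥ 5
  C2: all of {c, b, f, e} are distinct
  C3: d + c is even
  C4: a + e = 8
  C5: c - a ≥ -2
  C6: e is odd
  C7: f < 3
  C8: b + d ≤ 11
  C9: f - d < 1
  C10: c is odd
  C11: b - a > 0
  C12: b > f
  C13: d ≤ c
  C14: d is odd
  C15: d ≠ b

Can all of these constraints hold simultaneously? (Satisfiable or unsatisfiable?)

One satisfying assignment is a = 3, b = 6, c = 3, d = 3, e = 5, f = 2.
For the less obvious constraints — constraint 1: c + d = 6; constraint 4: a + e = 8; constraint 5: c - a = 0 — and the others hold by inspection.

Satisfiable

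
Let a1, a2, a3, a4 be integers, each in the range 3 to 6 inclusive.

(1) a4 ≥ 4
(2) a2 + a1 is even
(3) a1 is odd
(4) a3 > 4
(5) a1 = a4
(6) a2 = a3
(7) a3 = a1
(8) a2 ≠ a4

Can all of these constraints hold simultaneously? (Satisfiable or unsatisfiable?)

Unsatisfiable

From constraints 5, 6, and 7, a2 = a3 = a1 = a4, so a2 = a4. But constraint 8 says a2 ≠ a4. Contradiction.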